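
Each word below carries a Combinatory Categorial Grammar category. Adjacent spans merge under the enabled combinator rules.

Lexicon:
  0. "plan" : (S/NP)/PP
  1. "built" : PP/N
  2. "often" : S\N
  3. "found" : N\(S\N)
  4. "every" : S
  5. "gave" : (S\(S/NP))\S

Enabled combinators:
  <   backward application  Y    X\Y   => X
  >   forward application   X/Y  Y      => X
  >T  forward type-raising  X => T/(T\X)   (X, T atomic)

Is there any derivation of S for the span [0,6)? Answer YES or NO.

YES

[0,6] S   <
  [0,4] S/NP   >
    [0,1] "plan" : (S/NP)/PP
    [1,4] PP   >
      [1,2] "built" : PP/N
      [2,4] N   <
        [2,3] "often" : S\N
        [3,4] "found" : N\(S\N)
  [4,6] S\(S/NP)   <
    [4,5] "every" : S
    [5,6] "gave" : (S\(S/NP))\S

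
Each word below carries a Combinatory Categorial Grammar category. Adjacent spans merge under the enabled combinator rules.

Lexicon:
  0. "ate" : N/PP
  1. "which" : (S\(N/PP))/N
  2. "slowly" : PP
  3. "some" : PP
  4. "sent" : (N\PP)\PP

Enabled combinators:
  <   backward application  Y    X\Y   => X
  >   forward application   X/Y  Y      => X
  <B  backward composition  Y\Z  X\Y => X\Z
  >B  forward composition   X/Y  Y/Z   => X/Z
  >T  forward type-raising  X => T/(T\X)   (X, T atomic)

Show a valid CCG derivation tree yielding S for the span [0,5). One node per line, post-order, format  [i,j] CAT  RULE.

[0,5] S   <
  [0,1] "ate" : N/PP
  [1,5] S\(N/PP)   >
    [1,2] "which" : (S\(N/PP))/N
    [2,5] N   <
      [2,3] "slowly" : PP
      [3,5] N\PP   <
        [3,4] "some" : PP
        [4,5] "sent" : (N\PP)\PP

[0,1] N/PP  lex  "ate"
[1,2] (S\(N/PP))/N  lex  "which"
[2,3] PP  lex  "slowly"
[3,4] PP  lex  "some"
[4,5] (N\PP)\PP  lex  "sent"
[3,5] N\PP  <  k=4
[2,5] N  <  k=3
[1,5] S\(N/PP)  >  k=2
[0,5] S  <  k=1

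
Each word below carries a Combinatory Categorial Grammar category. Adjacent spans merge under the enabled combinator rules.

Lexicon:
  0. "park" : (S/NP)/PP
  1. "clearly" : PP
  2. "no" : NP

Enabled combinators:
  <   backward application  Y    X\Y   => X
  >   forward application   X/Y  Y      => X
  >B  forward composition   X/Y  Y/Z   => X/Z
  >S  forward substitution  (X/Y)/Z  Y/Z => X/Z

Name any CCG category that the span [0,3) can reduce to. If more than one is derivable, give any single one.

S

[0,3] S   >
  [0,2] S/NP   >
    [0,1] "park" : (S/NP)/PP
    [1,2] "clearly" : PP
  [2,3] "no" : NP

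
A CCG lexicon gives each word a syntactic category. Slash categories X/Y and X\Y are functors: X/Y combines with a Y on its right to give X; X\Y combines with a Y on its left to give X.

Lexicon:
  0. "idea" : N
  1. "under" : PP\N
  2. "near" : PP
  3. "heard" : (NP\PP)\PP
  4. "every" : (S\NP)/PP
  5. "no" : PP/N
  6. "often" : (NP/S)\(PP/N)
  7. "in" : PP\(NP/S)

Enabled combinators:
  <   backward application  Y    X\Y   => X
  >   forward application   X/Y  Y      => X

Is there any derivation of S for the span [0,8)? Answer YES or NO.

YES

[0,8] S   <
  [0,4] NP   <
    [0,2] PP   <
      [0,1] "idea" : N
      [1,2] "under" : PP\N
    [2,4] NP\PP   <
      [2,3] "near" : PP
      [3,4] "heard" : (NP\PP)\PP
  [4,8] S\NP   >
    [4,5] "every" : (S\NP)/PP
    [5,8] PP   <
      [5,7] NP/S   <
        [5,6] "no" : PP/N
        [6,7] "often" : (NP/S)\(PP/N)
      [7,8] "in" : PP\(NP/S)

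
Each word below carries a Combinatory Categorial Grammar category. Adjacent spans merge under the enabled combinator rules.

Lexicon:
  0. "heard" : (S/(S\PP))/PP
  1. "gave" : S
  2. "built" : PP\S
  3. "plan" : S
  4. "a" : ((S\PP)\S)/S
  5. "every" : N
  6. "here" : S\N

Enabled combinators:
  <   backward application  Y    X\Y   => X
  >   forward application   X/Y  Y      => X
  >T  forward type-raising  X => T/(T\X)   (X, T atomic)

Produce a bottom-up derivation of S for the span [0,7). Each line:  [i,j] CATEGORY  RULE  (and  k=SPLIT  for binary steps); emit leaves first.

[0,1] (S/(S\PP))/PP  lex  "heard"
[1,2] S  lex  "gave"
[1,2] PP/(PP\S)  >T
[2,3] PP\S  lex  "built"
[1,3] PP  >  k=2
[0,3] S/(S\PP)  >  k=1
[3,4] S  lex  "plan"
[4,5] ((S\PP)\S)/S  lex  "a"
[5,6] N  lex  "every"
[6,7] S\N  lex  "here"
[5,7] S  <  k=6
[4,7] (S\PP)\S  >  k=5
[3,7] S\PP  <  k=4
[0,7] S  >  k=3

[0,7] S   >
  [0,3] S/(S\PP)   >
    [0,1] "heard" : (S/(S\PP))/PP
    [1,3] PP   >
      [1,2] PP/(PP\S)   >T
        [1,2] "gave" : S
      [2,3] "built" : PP\S
  [3,7] S\PP   <
    [3,4] "plan" : S
    [4,7] (S\PP)\S   >
      [4,5] "a" : ((S\PP)\S)/S
      [5,7] S   <
        [5,6] "every" : N
        [6,7] "here" : S\N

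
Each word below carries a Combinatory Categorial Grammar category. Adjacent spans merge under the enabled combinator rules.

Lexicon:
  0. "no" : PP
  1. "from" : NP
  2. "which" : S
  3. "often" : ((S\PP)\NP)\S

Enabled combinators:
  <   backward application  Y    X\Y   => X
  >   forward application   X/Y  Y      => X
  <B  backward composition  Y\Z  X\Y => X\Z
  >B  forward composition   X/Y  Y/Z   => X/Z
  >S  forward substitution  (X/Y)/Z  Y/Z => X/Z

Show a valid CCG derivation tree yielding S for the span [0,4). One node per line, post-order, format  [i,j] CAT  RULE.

[0,4] S   <
  [0,1] "no" : PP
  [1,4] S\PP   <
    [1,2] "from" : NP
    [2,4] (S\PP)\NP   <
      [2,3] "which" : S
      [3,4] "often" : ((S\PP)\NP)\S

[0,1] PP  lex  "no"
[1,2] NP  lex  "from"
[2,3] S  lex  "which"
[3,4] ((S\PP)\NP)\S  lex  "often"
[2,4] (S\PP)\NP  <  k=3
[1,4] S\PP  <  k=2
[0,4] S  <  k=1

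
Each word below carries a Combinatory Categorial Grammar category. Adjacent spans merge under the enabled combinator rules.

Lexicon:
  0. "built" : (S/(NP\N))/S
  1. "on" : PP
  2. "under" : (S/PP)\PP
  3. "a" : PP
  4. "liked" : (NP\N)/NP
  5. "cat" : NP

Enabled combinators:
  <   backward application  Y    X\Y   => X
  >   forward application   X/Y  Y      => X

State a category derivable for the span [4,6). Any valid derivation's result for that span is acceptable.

[0,6] S   >
  [0,4] S/(NP\N)   >
    [0,1] "built" : (S/(NP\N))/S
    [1,4] S   >
      [1,3] S/PP   <
        [1,2] "on" : PP
        [2,3] "under" : (S/PP)\PP
      [3,4] "a" : PP
  [4,6] NP\N   >
    [4,5] "liked" : (NP\N)/NP
    [5,6] "cat" : NP

NP\N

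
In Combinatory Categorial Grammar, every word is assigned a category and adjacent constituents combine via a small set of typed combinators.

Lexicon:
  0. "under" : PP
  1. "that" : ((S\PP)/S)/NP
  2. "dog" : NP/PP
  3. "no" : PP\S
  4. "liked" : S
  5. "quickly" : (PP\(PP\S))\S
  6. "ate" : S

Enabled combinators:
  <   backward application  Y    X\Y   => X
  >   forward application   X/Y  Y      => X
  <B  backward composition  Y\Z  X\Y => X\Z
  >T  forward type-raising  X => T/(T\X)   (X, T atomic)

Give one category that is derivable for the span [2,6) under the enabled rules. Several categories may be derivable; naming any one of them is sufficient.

[0,7] S   >
  [0,1] S/(S\PP)   >T
    [0,1] "under" : PP
  [1,7] S\PP   >
    [1,6] (S\PP)/S   >
      [1,2] "that" : ((S\PP)/S)/NP
      [2,6] NP   >
        [2,3] "dog" : NP/PP
        [3,6] PP   <
          [3,4] "no" : PP\S
          [4,6] PP\(PP\S)   <
            [4,5] "liked" : S
            [5,6] "quickly" : (PP\(PP\S))\S
    [6,7] "ate" : S

NP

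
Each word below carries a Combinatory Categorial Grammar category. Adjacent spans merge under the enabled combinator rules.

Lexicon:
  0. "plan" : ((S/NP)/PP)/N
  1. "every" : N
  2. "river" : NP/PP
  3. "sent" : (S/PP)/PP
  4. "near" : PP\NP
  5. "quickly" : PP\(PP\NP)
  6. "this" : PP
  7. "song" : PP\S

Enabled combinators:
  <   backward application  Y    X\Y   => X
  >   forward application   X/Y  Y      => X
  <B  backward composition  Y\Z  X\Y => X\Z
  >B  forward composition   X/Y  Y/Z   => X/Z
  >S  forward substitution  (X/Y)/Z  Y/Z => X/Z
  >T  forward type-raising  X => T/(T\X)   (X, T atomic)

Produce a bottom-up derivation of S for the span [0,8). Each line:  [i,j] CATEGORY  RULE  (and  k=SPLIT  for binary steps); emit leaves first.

[0,1] ((S/NP)/PP)/N  lex  "plan"
[1,2] N  lex  "every"
[0,2] (S/NP)/PP  >  k=1
[2,3] NP/PP  lex  "river"
[0,3] S/PP  >S  k=2
[3,4] (S/PP)/PP  lex  "sent"
[4,5] PP\NP  lex  "near"
[5,6] PP\(PP\NP)  lex  "quickly"
[4,6] PP  <  k=5
[3,6] S/PP  >  k=4
[6,7] PP  lex  "this"
[3,7] S  >  k=6
[7,8] PP\S  lex  "song"
[3,8] PP  <  k=7
[0,8] S  >  k=3

[0,8] S   >
  [0,3] S/PP   >S
    [0,2] (S/NP)/PP   >
      [0,1] "plan" : ((S/NP)/PP)/N
      [1,2] "every" : N
    [2,3] "river" : NP/PP
  [3,8] PP   <
    [3,7] S   >
      [3,6] S/PP   >
        [3,4] "sent" : (S/PP)/PP
        [4,6] PP   <
          [4,5] "near" : PP\NP
          [5,6] "quickly" : PP\(PP\NP)
      [6,7] "this" : PP
    [7,8] "song" : PP\S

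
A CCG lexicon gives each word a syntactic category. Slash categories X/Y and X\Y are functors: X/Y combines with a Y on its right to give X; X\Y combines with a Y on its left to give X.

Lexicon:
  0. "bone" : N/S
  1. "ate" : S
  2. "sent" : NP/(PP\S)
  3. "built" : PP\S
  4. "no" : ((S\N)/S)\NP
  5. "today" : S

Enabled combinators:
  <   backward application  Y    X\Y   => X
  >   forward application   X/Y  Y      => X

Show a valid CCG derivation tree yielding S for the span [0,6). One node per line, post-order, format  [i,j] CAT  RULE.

[0,6] S   <
  [0,2] N   >
    [0,1] "bone" : N/S
    [1,2] "ate" : S
  [2,6] S\N   >
    [2,5] (S\N)/S   <
      [2,4] NP   >
        [2,3] "sent" : NP/(PP\S)
        [3,4] "built" : PP\S
      [4,5] "no" : ((S\N)/S)\NP
    [5,6] "today" : S

[0,1] N/S  lex  "bone"
[1,2] S  lex  "ate"
[0,2] N  >  k=1
[2,3] NP/(PP\S)  lex  "sent"
[3,4] PP\S  lex  "built"
[2,4] NP  >  k=3
[4,5] ((S\N)/S)\NP  lex  "no"
[2,5] (S\N)/S  <  k=4
[5,6] S  lex  "today"
[2,6] S\N  >  k=5
[0,6] S  <  k=2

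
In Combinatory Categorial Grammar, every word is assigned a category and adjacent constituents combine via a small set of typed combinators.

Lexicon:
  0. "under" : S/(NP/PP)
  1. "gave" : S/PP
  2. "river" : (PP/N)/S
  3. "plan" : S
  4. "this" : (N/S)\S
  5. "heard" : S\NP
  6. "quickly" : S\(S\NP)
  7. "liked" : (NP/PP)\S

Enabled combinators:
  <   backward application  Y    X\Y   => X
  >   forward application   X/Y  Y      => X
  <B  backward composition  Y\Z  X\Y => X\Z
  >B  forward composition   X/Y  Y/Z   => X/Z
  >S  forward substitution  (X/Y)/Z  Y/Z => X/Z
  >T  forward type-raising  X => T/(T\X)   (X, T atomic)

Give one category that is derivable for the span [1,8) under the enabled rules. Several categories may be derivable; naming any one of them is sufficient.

[0,8] S   >
  [0,1] "under" : S/(NP/PP)
  [1,8] NP/PP   <
    [1,7] S   >
      [1,2] "gave" : S/PP
      [2,7] PP   >
        [2,5] PP/S   >S
          [2,3] "river" : (PP/N)/S
          [3,5] N/S   <
            [3,4] "plan" : S
            [4,5] "this" : (N/S)\S
        [5,7] S   <
          [5,6] "heard" : S\NP
          [6,7] "quickly" : S\(S\NP)
    [7,8] "liked" : (NP/PP)\S

NP/PP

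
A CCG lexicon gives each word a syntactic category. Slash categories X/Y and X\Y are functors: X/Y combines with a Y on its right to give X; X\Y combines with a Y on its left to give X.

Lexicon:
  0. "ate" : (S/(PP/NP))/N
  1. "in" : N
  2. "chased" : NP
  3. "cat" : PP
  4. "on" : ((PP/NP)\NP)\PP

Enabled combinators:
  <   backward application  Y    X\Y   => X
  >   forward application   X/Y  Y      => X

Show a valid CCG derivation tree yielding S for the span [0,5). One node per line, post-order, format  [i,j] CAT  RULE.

[0,1] (S/(PP/NP))/N  lex  "ate"
[1,2] N  lex  "in"
[0,2] S/(PP/NP)  >  k=1
[2,3] NP  lex  "chased"
[3,4] PP  lex  "cat"
[4,5] ((PP/NP)\NP)\PP  lex  "on"
[3,5] (PP/NP)\NP  <  k=4
[2,5] PP/NP  <  k=3
[0,5] S  >  k=2

[0,5] S   >
  [0,2] S/(PP/NP)   >
    [0,1] "ate" : (S/(PP/NP))/N
    [1,2] "in" : N
  [2,5] PP/NP   <
    [2,3] "chased" : NP
    [3,5] (PP/NP)\NP   <
      [3,4] "cat" : PP
      [4,5] "on" : ((PP/NP)\NP)\PP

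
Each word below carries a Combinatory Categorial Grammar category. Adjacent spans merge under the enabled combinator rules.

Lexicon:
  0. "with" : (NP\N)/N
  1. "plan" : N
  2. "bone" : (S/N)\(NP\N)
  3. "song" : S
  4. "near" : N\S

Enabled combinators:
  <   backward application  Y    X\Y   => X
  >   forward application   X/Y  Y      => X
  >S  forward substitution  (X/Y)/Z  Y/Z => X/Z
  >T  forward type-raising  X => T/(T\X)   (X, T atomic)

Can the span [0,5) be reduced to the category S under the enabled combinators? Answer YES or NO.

YES

[0,5] S   >
  [0,3] S/N   <
    [0,2] NP\N   >
      [0,1] "with" : (NP\N)/N
      [1,2] "plan" : N
    [2,3] "bone" : (S/N)\(NP\N)
  [3,5] N   >
    [3,4] N/(N\S)   >T
      [3,4] "song" : S
    [4,5] "near" : N\S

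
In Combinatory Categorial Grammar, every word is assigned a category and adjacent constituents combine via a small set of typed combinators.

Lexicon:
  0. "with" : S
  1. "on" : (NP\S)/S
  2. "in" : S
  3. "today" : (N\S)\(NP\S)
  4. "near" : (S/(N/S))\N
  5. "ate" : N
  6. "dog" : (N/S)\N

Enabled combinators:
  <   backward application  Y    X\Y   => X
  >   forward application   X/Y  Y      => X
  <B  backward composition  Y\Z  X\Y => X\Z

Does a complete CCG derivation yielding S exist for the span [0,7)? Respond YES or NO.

[0,7] S   >
  [0,5] S/(N/S)   <
    [0,4] N   <
      [0,1] "with" : S
      [1,4] N\S   <
        [1,3] NP\S   >
          [1,2] "on" : (NP\S)/S
          [2,3] "in" : S
        [3,4] "today" : (N\S)\(NP\S)
    [4,5] "near" : (S/(N/S))\N
  [5,7] N/S   <
    [5,6] "ate" : N
    [6,7] "dog" : (N/S)\N

YES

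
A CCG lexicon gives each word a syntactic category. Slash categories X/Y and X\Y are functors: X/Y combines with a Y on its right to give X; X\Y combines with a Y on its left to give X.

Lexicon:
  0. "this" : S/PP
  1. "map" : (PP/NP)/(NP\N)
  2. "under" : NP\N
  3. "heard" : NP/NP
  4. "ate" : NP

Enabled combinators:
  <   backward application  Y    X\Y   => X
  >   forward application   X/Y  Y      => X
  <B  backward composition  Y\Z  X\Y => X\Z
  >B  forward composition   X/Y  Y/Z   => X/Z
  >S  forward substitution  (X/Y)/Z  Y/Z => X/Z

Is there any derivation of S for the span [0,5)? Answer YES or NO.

[0,5] S   >
  [0,1] "this" : S/PP
  [1,5] PP   >
    [1,4] PP/NP   >B
      [1,3] PP/NP   >
        [1,2] "map" : (PP/NP)/(NP\N)
        [2,3] "under" : NP\N
      [3,4] "heard" : NP/NP
    [4,5] "ate" : NP

YES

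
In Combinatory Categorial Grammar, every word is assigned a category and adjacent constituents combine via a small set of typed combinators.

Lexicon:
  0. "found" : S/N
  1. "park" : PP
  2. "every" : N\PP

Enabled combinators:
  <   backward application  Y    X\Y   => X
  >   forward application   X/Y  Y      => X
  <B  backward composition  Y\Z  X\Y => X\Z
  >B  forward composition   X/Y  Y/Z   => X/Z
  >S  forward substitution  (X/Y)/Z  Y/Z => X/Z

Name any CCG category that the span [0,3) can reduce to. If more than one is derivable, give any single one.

S

[0,3] S   >
  [0,1] "found" : S/N
  [1,3] N   <
    [1,2] "park" : PP
    [2,3] "every" : N\PP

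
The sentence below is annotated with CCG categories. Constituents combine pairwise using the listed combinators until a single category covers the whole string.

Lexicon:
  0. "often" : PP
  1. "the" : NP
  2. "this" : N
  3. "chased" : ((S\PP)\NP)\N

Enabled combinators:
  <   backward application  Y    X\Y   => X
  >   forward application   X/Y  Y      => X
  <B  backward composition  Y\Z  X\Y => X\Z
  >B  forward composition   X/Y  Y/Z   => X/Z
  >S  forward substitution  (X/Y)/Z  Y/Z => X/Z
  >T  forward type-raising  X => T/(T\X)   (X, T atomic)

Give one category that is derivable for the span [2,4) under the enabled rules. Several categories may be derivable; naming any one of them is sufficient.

[0,4] S   <
  [0,1] "often" : PP
  [1,4] S\PP   <
    [1,2] "the" : NP
    [2,4] (S\PP)\NP   <
      [2,3] "this" : N
      [3,4] "chased" : ((S\PP)\NP)\N

(S\PP)\NP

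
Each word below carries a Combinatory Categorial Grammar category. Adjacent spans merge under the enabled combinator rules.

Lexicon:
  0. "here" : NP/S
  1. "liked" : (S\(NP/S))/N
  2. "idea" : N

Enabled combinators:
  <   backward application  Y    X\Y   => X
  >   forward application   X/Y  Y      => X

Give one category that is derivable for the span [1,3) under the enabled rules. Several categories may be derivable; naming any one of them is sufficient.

S\(NP/S)

[0,3] S   <
  [0,1] "here" : NP/S
  [1,3] S\(NP/S)   >
    [1,2] "liked" : (S\(NP/S))/N
    [2,3] "idea" : N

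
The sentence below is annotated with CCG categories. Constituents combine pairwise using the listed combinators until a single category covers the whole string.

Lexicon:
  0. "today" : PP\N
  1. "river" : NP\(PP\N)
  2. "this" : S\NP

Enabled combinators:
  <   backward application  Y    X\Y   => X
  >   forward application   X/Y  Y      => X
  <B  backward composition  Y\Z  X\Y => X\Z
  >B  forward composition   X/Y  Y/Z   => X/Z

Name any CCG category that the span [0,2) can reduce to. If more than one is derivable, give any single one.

[0,3] S   <
  [0,2] NP   <
    [0,1] "today" : PP\N
    [1,2] "river" : NP\(PP\N)
  [2,3] "this" : S\NP

NP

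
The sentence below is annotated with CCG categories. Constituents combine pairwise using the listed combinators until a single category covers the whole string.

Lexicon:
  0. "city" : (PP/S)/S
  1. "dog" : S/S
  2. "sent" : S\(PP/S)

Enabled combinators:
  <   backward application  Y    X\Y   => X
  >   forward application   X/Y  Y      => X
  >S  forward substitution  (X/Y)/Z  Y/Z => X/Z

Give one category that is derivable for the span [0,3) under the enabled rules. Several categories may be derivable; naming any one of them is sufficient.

[0,3] S   <
  [0,2] PP/S   >S
    [0,1] "city" : (PP/S)/S
    [1,2] "dog" : S/S
  [2,3] "sent" : S\(PP/S)

S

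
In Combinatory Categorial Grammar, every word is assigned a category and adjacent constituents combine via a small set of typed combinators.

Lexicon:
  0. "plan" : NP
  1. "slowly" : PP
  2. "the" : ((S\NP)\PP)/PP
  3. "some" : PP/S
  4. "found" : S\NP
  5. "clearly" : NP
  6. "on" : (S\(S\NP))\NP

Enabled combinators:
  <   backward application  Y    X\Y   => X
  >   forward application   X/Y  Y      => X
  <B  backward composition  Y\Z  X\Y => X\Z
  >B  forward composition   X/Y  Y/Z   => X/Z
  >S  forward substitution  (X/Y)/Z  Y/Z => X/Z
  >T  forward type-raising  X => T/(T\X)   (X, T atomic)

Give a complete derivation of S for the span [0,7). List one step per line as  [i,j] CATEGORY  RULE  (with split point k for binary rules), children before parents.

[0,7] S   <
  [0,1] "plan" : NP
  [1,7] S\NP   <
    [1,2] "slowly" : PP
    [2,7] (S\NP)\PP   >
      [2,3] "the" : ((S\NP)\PP)/PP
      [3,7] PP   >
        [3,4] "some" : PP/S
        [4,7] S   <
          [4,5] "found" : S\NP
          [5,7] S\(S\NP)   <
            [5,6] "clearly" : NP
            [6,7] "on" : (S\(S\NP))\NP

[0,1] NP  lex  "plan"
[1,2] PP  lex  "slowly"
[2,3] ((S\NP)\PP)/PP  lex  "the"
[3,4] PP/S  lex  "some"
[4,5] S\NP  lex  "found"
[5,6] NP  lex  "clearly"
[6,7] (S\(S\NP))\NP  lex  "on"
[5,7] S\(S\NP)  <  k=6
[4,7] S  <  k=5
[3,7] PP  >  k=4
[2,7] (S\NP)\PP  >  k=3
[1,7] S\NP  <  k=2
[0,7] S  <  k=1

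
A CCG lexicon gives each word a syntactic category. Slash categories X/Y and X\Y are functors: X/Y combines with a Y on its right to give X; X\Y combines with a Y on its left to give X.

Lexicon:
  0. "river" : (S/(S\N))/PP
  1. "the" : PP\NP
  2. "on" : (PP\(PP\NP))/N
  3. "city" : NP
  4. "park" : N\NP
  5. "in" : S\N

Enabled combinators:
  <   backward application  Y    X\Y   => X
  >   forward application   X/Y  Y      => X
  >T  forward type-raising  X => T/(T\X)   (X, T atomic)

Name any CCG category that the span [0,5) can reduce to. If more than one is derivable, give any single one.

S/(S\N)

[0,6] S   >
  [0,5] S/(S\N)   >
    [0,1] "river" : (S/(S\N))/PP
    [1,5] PP   <
      [1,2] "the" : PP\NP
      [2,5] PP\(PP\NP)   >
        [2,3] "on" : (PP\(PP\NP))/N
        [3,5] N   <
          [3,4] "city" : NP
          [4,5] "park" : N\NP
  [5,6] "in" : S\N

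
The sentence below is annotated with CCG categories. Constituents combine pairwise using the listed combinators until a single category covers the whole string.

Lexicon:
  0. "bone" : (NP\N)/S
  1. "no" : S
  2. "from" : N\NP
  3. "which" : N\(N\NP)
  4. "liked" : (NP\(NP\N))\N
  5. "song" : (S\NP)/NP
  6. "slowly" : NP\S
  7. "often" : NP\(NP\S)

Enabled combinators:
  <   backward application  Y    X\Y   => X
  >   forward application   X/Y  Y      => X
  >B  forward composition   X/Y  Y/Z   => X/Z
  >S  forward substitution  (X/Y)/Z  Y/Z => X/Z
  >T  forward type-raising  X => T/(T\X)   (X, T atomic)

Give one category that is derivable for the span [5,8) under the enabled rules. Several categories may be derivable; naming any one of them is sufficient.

[0,8] S   <
  [0,5] NP   <
    [0,2] NP\N   >
      [0,1] "bone" : (NP\N)/S
      [1,2] "no" : S
    [2,5] NP\(NP\N)   <
      [2,4] N   <
        [2,3] "from" : N\NP
        [3,4] "which" : N\(N\NP)
      [4,5] "liked" : (NP\(NP\N))\N
  [5,8] S\NP   >
    [5,6] "song" : (S\NP)/NP
    [6,8] NP   <
      [6,7] "slowly" : NP\S
      [7,8] "often" : NP\(NP\S)

S\NP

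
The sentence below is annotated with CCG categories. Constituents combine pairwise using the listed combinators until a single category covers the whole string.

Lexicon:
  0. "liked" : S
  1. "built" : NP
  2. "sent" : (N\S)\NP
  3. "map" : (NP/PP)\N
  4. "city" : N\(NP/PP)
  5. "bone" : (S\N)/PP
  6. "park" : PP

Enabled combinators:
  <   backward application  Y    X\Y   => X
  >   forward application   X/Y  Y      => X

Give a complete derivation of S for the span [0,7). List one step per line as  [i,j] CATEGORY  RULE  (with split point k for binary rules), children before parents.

[0,1] S  lex  "liked"
[1,2] NP  lex  "built"
[2,3] (N\S)\NP  lex  "sent"
[1,3] N\S  <  k=2
[0,3] N  <  k=1
[3,4] (NP/PP)\N  lex  "map"
[0,4] NP/PP  <  k=3
[4,5] N\(NP/PP)  lex  "city"
[0,5] N  <  k=4
[5,6] (S\N)/PP  lex  "bone"
[6,7] PP  lex  "park"
[5,7] S\N  >  k=6
[0,7] S  <  k=5

[0,7] S   <
  [0,5] N   <
    [0,4] NP/PP   <
      [0,3] N   <
        [0,1] "liked" : S
        [1,3] N\S   <
          [1,2] "built" : NP
          [2,3] "sent" : (N\S)\NP
      [3,4] "map" : (NP/PP)\N
    [4,5] "city" : N\(NP/PP)
  [5,7] S\N   >
    [5,6] "bone" : (S\N)/PP
    [6,7] "park" : PP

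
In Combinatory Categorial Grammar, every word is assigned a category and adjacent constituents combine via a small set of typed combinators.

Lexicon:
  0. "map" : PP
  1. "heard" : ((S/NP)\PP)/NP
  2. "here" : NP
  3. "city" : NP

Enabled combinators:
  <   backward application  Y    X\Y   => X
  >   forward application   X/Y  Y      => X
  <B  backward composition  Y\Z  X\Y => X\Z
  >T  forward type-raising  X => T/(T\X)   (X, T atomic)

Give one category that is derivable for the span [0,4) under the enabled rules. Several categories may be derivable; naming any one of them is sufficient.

S

[0,4] S   >
  [0,3] S/NP   <
    [0,1] "map" : PP
    [1,3] (S/NP)\PP   >
      [1,2] "heard" : ((S/NP)\PP)/NP
      [2,3] "here" : NP
  [3,4] "city" : NP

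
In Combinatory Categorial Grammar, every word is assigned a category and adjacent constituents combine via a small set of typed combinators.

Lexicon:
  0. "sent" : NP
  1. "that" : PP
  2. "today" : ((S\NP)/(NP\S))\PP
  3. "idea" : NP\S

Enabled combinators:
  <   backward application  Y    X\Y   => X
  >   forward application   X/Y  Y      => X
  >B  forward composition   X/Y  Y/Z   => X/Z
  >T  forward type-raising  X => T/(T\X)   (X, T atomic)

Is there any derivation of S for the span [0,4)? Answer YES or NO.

[0,4] S   <
  [0,1] "sent" : NP
  [1,4] S\NP   >
    [1,3] (S\NP)/(NP\S)   <
      [1,2] "that" : PP
      [2,3] "today" : ((S\NP)/(NP\S))\PP
    [3,4] "idea" : NP\S

YES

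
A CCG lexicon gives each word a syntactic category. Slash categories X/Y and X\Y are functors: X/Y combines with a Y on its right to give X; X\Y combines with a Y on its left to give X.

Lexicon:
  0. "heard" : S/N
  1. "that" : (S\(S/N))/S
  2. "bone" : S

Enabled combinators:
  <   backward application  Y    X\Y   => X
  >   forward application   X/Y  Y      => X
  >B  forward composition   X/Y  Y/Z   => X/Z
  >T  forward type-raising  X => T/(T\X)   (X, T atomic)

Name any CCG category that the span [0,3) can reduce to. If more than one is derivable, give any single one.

[0,3] S   <
  [0,1] "heard" : S/N
  [1,3] S\(S/N)   >
    [1,2] "that" : (S\(S/N))/S
    [2,3] "bone" : S

S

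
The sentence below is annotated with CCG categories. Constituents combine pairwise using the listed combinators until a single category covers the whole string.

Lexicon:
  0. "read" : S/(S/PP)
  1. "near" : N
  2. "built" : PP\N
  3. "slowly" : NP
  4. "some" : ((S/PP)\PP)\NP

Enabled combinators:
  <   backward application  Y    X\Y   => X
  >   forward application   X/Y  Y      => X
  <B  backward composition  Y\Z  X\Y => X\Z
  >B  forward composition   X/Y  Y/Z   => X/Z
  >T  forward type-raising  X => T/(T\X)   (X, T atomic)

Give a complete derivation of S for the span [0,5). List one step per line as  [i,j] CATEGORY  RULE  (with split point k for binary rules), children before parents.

[0,5] S   >
  [0,1] "read" : S/(S/PP)
  [1,5] S/PP   <
    [1,3] PP   <
      [1,2] "near" : N
      [2,3] "built" : PP\N
    [3,5] (S/PP)\PP   <
      [3,4] "slowly" : NP
      [4,5] "some" : ((S/PP)\PP)\NP

[0,1] S/(S/PP)  lex  "read"
[1,2] N  lex  "near"
[2,3] PP\N  lex  "built"
[1,3] PP  <  k=2
[3,4] NP  lex  "slowly"
[4,5] ((S/PP)\PP)\NP  lex  "some"
[3,5] (S/PP)\PP  <  k=4
[1,5] S/PP  <  k=3
[0,5] S  >  k=1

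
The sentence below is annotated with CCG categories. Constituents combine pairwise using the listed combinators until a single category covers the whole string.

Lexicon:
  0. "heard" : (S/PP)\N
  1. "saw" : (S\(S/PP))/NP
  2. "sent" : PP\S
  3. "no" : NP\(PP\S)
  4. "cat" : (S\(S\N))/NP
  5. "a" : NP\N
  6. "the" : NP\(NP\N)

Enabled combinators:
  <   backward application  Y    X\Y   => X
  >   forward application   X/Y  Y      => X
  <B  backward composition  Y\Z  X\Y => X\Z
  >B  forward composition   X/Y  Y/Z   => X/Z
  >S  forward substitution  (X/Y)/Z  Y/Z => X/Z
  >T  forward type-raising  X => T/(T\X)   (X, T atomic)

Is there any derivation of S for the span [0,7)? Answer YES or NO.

[0,7] S   <
  [0,4] S\N   <B
    [0,1] "heard" : (S/PP)\N
    [1,4] S\(S/PP)   >
      [1,2] "saw" : (S\(S/PP))/NP
      [2,4] NP   <
        [2,3] "sent" : PP\S
        [3,4] "no" : NP\(PP\S)
  [4,7] S\(S\N)   >
    [4,5] "cat" : (S\(S\N))/NP
    [5,7] NP   <
      [5,6] "a" : NP\N
      [6,7] "the" : NP\(NP\N)

YES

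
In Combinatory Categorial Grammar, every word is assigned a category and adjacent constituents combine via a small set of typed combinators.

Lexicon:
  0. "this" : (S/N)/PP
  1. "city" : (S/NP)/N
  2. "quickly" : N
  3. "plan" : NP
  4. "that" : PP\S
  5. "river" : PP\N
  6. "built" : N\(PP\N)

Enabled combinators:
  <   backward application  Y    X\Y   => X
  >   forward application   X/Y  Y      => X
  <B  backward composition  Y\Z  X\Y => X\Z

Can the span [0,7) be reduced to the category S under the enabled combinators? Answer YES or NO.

[0,7] S   >
  [0,5] S/N   >
    [0,1] "this" : (S/N)/PP
    [1,5] PP   <
      [1,4] S   >
        [1,3] S/NP   >
          [1,2] "city" : (S/NP)/N
          [2,3] "quickly" : N
        [3,4] "plan" : NP
      [4,5] "that" : PP\S
  [5,7] N   <
    [5,6] "river" : PP\N
    [6,7] "built" : N\(PP\N)

YES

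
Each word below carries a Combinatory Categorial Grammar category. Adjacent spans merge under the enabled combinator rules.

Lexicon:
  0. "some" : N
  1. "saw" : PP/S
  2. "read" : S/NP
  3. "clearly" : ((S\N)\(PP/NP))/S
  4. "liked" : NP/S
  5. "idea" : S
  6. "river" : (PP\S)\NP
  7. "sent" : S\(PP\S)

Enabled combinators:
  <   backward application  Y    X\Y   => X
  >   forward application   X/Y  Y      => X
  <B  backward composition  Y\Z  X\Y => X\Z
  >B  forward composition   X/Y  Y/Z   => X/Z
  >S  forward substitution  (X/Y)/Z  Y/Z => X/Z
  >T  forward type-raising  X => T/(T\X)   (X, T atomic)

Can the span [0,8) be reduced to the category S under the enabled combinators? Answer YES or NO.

[0,8] S   <
  [0,1] "some" : N
  [1,8] S\N   <
    [1,3] PP/NP   >B
      [1,2] "saw" : PP/S
      [2,3] "read" : S/NP
    [3,8] (S\N)\(PP/NP)   >
      [3,4] "clearly" : ((S\N)\(PP/NP))/S
      [4,8] S   <
        [4,7] PP\S   <
          [4,6] NP   >
            [4,5] "liked" : NP/S
            [5,6] "idea" : S
          [6,7] "river" : (PP\S)\NP
        [7,8] "sent" : S\(PP\S)

YES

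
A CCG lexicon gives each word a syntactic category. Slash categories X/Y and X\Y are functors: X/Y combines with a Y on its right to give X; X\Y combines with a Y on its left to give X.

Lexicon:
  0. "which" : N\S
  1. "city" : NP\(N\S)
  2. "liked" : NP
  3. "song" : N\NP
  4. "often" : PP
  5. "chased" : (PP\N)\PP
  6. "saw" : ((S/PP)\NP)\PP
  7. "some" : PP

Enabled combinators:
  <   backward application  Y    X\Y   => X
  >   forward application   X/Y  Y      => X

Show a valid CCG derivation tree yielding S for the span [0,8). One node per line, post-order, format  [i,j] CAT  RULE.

[0,1] N\S  lex  "which"
[1,2] NP\(N\S)  lex  "city"
[0,2] NP  <  k=1
[2,3] NP  lex  "liked"
[3,4] N\NP  lex  "song"
[2,4] N  <  k=3
[4,5] PP  lex  "often"
[5,6] (PP\N)\PP  lex  "chased"
[4,6] PP\N  <  k=5
[2,6] PP  <  k=4
[6,7] ((S/PP)\NP)\PP  lex  "saw"
[2,7] (S/PP)\NP  <  k=6
[0,7] S/PP  <  k=2
[7,8] PP  lex  "some"
[0,8] S  >  k=7

[0,8] S   >
  [0,7] S/PP   <
    [0,2] NP   <
      [0,1] "which" : N\S
      [1,2] "city" : NP\(N\S)
    [2,7] (S/PP)\NP   <
      [2,6] PP   <
        [2,4] N   <
          [2,3] "liked" : NP
          [3,4] "song" : N\NP
        [4,6] PP\N   <
          [4,5] "often" : PP
          [5,6] "chased" : (PP\N)\PP
      [6,7] "saw" : ((S/PP)\NP)\PP
  [7,8] "some" : PP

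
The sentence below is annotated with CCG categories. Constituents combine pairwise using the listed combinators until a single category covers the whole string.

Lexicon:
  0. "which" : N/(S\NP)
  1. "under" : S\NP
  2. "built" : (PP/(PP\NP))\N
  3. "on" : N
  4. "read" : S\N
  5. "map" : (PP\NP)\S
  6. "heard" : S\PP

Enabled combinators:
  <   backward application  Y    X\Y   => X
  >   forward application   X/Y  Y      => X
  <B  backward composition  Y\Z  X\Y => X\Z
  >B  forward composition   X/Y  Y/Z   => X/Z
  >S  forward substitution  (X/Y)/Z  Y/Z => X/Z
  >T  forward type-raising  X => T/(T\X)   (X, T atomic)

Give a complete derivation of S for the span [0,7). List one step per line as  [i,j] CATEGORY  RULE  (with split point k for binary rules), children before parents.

[0,7] S   <
  [0,6] PP   >
    [0,3] PP/(PP\NP)   <
      [0,2] N   >
        [0,1] "which" : N/(S\NP)
        [1,2] "under" : S\NP
      [2,3] "built" : (PP/(PP\NP))\N
    [3,6] PP\NP   <
      [3,5] S   <
        [3,4] "on" : N
        [4,5] "read" : S\N
      [5,6] "map" : (PP\NP)\S
  [6,7] "heard" : S\PP

[0,1] N/(S\NP)  lex  "which"
[1,2] S\NP  lex  "under"
[0,2] N  >  k=1
[2,3] (PP/(PP\NP))\N  lex  "built"
[0,3] PP/(PP\NP)  <  k=2
[3,4] N  lex  "on"
[4,5] S\N  lex  "read"
[3,5] S  <  k=4
[5,6] (PP\NP)\S  lex  "map"
[3,6] PP\NP  <  k=5
[0,6] PP  >  k=3
[6,7] S\PP  lex  "heard"
[0,7] S  <  k=6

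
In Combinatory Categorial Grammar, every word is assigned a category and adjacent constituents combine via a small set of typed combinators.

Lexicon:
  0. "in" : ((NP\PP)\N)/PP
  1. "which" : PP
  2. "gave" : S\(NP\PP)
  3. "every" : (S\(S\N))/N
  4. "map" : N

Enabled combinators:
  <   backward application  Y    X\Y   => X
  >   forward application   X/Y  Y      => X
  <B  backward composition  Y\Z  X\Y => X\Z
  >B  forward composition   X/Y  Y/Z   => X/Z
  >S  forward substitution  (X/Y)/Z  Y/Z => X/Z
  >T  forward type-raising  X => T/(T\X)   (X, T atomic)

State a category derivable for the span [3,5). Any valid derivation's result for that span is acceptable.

S\(S\N)

[0,5] S   <
  [0,3] S\N   <B
    [0,2] (NP\PP)\N   >
      [0,1] "in" : ((NP\PP)\N)/PP
      [1,2] "which" : PP
    [2,3] "gave" : S\(NP\PP)
  [3,5] S\(S\N)   >
    [3,4] "every" : (S\(S\N))/N
    [4,5] "map" : N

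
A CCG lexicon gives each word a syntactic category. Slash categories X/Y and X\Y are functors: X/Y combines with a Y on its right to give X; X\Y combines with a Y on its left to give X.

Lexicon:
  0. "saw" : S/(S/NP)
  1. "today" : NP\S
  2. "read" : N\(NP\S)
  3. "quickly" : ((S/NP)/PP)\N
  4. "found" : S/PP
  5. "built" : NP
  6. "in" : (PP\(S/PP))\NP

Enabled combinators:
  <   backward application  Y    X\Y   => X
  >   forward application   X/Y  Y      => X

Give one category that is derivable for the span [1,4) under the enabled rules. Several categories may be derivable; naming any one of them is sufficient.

(S/NP)/PP

[0,7] S   >
  [0,1] "saw" : S/(S/NP)
  [1,7] S/NP   >
    [1,4] (S/NP)/PP   <
      [1,3] N   <
        [1,2] "today" : NP\S
        [2,3] "read" : N\(NP\S)
      [3,4] "quickly" : ((S/NP)/PP)\N
    [4,7] PP   <
      [4,5] "found" : S/PP
      [5,7] PP\(S/PP)   <
        [5,6] "built" : NP
        [6,7] "in" : (PP\(S/PP))\NP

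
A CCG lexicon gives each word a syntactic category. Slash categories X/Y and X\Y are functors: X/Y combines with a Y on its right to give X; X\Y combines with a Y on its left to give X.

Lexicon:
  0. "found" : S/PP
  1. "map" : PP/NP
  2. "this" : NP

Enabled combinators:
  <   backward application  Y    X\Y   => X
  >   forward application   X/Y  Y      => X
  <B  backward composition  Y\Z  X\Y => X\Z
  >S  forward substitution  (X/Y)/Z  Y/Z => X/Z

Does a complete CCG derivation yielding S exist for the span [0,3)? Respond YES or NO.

[0,3] S   >
  [0,1] "found" : S/PP
  [1,3] PP   >
    [1,2] "map" : PP/NP
    [2,3] "this" : NP

YES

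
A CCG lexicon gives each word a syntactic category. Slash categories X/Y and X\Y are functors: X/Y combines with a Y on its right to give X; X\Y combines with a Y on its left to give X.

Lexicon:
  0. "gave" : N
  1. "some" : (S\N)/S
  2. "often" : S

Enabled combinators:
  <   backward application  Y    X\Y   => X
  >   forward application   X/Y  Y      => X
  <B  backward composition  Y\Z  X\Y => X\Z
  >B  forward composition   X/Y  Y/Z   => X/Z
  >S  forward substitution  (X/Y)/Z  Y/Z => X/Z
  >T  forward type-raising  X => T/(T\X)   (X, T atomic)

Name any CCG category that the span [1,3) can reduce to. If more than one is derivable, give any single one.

[0,3] S   >
  [0,1] S/(S\N)   >T
    [0,1] "gave" : N
  [1,3] S\N   >
    [1,2] "some" : (S\N)/S
    [2,3] "often" : S

S\N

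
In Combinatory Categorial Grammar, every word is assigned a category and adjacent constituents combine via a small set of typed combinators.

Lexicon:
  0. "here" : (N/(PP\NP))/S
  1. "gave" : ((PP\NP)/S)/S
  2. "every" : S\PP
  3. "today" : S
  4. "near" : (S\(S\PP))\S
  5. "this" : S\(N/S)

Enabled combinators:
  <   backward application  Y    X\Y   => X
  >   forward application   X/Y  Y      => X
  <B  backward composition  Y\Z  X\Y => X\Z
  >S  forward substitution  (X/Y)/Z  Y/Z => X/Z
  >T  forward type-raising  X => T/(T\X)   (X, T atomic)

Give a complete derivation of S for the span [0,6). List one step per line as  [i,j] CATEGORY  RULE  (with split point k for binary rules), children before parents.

[0,6] S   <
  [0,5] N/S   >S
    [0,1] "here" : (N/(PP\NP))/S
    [1,5] (PP\NP)/S   >
      [1,2] "gave" : ((PP\NP)/S)/S
      [2,5] S   <
        [2,3] "every" : S\PP
        [3,5] S\(S\PP)   <
          [3,4] "today" : S
          [4,5] "near" : (S\(S\PP))\S
  [5,6] "this" : S\(N/S)

[0,1] (N/(PP\NP))/S  lex  "here"
[1,2] ((PP\NP)/S)/S  lex  "gave"
[2,3] S\PP  lex  "every"
[3,4] S  lex  "today"
[4,5] (S\(S\PP))\S  lex  "near"
[3,5] S\(S\PP)  <  k=4
[2,5] S  <  k=3
[1,5] (PP\NP)/S  >  k=2
[0,5] N/S  >S  k=1
[5,6] S\(N/S)  lex  "this"
[0,6] S  <  k=5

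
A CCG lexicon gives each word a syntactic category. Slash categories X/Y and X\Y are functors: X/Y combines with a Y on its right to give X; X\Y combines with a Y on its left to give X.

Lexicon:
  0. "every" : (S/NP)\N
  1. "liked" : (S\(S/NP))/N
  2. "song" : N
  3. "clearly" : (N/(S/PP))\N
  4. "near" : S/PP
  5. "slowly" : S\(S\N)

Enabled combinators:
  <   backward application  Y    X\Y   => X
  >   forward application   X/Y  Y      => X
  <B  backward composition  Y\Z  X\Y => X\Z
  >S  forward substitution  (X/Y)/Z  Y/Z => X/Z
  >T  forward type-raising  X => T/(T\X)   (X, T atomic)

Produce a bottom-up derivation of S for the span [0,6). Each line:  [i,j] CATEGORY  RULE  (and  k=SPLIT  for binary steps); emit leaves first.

[0,6] S   <
  [0,5] S\N   <B
    [0,1] "every" : (S/NP)\N
    [1,5] S\(S/NP)   >
      [1,2] "liked" : (S\(S/NP))/N
      [2,5] N   >
        [2,4] N/(S/PP)   <
          [2,3] "song" : N
          [3,4] "clearly" : (N/(S/PP))\N
        [4,5] "near" : S/PP
  [5,6] "slowly" : S\(S\N)

[0,1] (S/NP)\N  lex  "every"
[1,2] (S\(S/NP))/N  lex  "liked"
[2,3] N  lex  "song"
[3,4] (N/(S/PP))\N  lex  "clearly"
[2,4] N/(S/PP)  <  k=3
[4,5] S/PP  lex  "near"
[2,5] N  >  k=4
[1,5] S\(S/NP)  >  k=2
[0,5] S\N  <B  k=1
[5,6] S\(S\N)  lex  "slowly"
[0,6] S  <  k=5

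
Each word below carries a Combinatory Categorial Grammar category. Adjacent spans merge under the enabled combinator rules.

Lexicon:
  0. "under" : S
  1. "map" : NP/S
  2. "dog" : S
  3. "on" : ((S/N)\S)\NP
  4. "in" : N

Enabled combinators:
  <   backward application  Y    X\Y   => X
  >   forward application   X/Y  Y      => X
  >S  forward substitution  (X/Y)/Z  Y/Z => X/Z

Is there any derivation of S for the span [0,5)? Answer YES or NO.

YES

[0,5] S   >
  [0,4] S/N   <
    [0,1] "under" : S
    [1,4] (S/N)\S   <
      [1,3] NP   >
        [1,2] "map" : NP/S
        [2,3] "dog" : S
      [3,4] "on" : ((S/N)\S)\NP
  [4,5] "in" : N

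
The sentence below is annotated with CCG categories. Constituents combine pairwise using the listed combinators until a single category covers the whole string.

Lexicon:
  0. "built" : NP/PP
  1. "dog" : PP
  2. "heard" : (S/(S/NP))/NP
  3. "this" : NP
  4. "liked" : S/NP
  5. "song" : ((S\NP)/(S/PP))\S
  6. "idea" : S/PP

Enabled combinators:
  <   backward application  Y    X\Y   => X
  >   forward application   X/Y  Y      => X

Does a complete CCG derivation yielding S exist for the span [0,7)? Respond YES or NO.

[0,7] S   <
  [0,2] NP   >
    [0,1] "built" : NP/PP
    [1,2] "dog" : PP
  [2,7] S\NP   >
    [2,6] (S\NP)/(S/PP)   <
      [2,5] S   >
        [2,4] S/(S/NP)   >
          [2,3] "heard" : (S/(S/NP))/NP
          [3,4] "this" : NP
        [4,5] "liked" : S/NP
      [5,6] "song" : ((S\NP)/(S/PP))\S
    [6,7] "idea" : S/PP

YES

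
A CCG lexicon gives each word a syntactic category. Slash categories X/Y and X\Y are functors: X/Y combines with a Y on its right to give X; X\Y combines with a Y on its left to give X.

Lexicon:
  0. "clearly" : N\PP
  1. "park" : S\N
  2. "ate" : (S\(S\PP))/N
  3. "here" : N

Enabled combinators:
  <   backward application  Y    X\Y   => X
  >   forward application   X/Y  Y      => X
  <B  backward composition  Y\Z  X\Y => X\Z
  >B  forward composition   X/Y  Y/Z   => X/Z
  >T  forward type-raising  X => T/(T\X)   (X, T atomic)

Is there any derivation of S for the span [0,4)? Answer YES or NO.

YES

[0,4] S   <
  [0,2] S\PP   <B
    [0,1] "clearly" : N\PP
    [1,2] "park" : S\N
  [2,4] S\(S\PP)   >
    [2,3] "ate" : (S\(S\PP))/N
    [3,4] "here" : N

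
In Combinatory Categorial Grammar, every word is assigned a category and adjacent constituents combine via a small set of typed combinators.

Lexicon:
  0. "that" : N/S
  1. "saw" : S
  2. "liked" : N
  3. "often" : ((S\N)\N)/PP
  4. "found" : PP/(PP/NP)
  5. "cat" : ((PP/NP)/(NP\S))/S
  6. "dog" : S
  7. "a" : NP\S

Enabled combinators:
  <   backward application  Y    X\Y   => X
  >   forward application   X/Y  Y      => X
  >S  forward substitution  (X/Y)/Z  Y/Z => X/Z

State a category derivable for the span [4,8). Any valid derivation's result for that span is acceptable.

PP

[0,8] S   <
  [0,2] N   >
    [0,1] "that" : N/S
    [1,2] "saw" : S
  [2,8] S\N   <
    [2,3] "liked" : N
    [3,8] (S\N)\N   >
      [3,4] "often" : ((S\N)\N)/PP
      [4,8] PP   >
        [4,5] "found" : PP/(PP/NP)
        [5,8] PP/NP   >
          [5,7] (PP/NP)/(NP\S)   >
            [5,6] "cat" : ((PP/NP)/(NP\S))/S
            [6,7] "dog" : S
          [7,8] "a" : NP\S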